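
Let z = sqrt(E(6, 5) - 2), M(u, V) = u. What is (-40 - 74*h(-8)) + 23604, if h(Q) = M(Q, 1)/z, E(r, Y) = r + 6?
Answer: 23564 + 296*sqrt(10)/5 ≈ 23751.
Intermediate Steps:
E(r, Y) = 6 + r
z = sqrt(10) (z = sqrt((6 + 6) - 2) = sqrt(12 - 2) = sqrt(10) ≈ 3.1623)
h(Q) = Q*sqrt(10)/10 (h(Q) = Q/(sqrt(10)) = Q*(sqrt(10)/10) = Q*sqrt(10)/10)
(-40 - 74*h(-8)) + 23604 = (-40 - 37*(-8)*sqrt(10)/5) + 23604 = (-40 - (-296)*sqrt(10)/5) + 23604 = (-40 + 296*sqrt(10)/5) + 23604 = 23564 + 296*sqrt(10)/5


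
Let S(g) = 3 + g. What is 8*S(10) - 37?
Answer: 67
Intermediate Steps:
8*S(10) - 37 = 8*(3 + 10) - 37 = 8*13 - 37 = 104 - 37 = 67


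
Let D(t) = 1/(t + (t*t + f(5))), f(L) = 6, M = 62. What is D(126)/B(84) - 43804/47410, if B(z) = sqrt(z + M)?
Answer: -21902/23705 + sqrt(146)/2337168 ≈ -0.92393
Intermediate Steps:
B(z) = sqrt(62 + z) (B(z) = sqrt(z + 62) = sqrt(62 + z))
D(t) = 1/(6 + t + t**2) (D(t) = 1/(t + (t*t + 6)) = 1/(t + (t**2 + 6)) = 1/(t + (6 + t**2)) = 1/(6 + t + t**2))
D(126)/B(84) - 43804/47410 = 1/((6 + 126 + 126**2)*(sqrt(62 + 84))) - 43804/47410 = 1/((6 + 126 + 15876)*(sqrt(146))) - 43804*1/47410 = (sqrt(146)/146)/16008 - 21902/23705 = sqrt(146)/2337168 - 21902/23705 = -21902/23705 + sqrt(146)/2337168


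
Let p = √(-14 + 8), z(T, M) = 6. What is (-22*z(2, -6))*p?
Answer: -132*I*√6 ≈ -323.33*I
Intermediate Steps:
p = I*√6 (p = √(-6) = I*√6 ≈ 2.4495*I)
(-22*z(2, -6))*p = (-22*6)*(I*√6) = -132*I*√6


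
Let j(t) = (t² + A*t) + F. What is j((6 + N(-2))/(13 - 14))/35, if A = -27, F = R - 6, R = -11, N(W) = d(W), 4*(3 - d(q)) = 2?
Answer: 1139/140 ≈ 8.1357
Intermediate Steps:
d(q) = 5/2 (d(q) = 3 - ¼*2 = 3 - ½ = 5/2)
N(W) = 5/2
F = -17 (F = -11 - 6 = -17)
j(t) = -17 + t² - 27*t (j(t) = (t² - 27*t) - 17 = -17 + t² - 27*t)
j((6 + N(-2))/(13 - 14))/35 = (-17 + ((6 + 5/2)/(13 - 14))² - 27*(6 + 5/2)/(13 - 14))/35 = (-17 + ((17/2)/(-1))² - 459/(2*(-1)))*(1/35) = (-17 + ((17/2)*(-1))² - 459*(-1)/2)*(1/35) = (-17 + (-17/2)² - 27*(-17/2))*(1/35) = (-17 + 289/4 + 459/2)*(1/35) = (1139/4)*(1/35) = 1139/140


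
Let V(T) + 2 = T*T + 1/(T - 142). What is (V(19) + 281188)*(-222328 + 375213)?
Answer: 5294450357800/123 ≈ 4.3044e+10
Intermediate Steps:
V(T) = -2 + T² + 1/(-142 + T) (V(T) = -2 + (T*T + 1/(T - 142)) = -2 + (T² + 1/(-142 + T)) = -2 + T² + 1/(-142 + T))
(V(19) + 281188)*(-222328 + 375213) = ((285 + 19³ - 142*19² - 2*19)/(-142 + 19) + 281188)*(-222328 + 375213) = ((285 + 6859 - 142*361 - 38)/(-123) + 281188)*152885 = (-(285 + 6859 - 51262 - 38)/123 + 281188)*152885 = (-1/123*(-44156) + 281188)*152885 = (44156/123 + 281188)*152885 = (34630280/123)*152885 = 5294450357800/123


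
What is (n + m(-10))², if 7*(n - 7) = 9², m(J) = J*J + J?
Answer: 577600/49 ≈ 11788.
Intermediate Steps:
m(J) = J + J² (m(J) = J² + J = J + J²)
n = 130/7 (n = 7 + (⅐)*9² = 7 + (⅐)*81 = 7 + 81/7 = 130/7 ≈ 18.571)
(n + m(-10))² = (130/7 - 10*(1 - 10))² = (130/7 - 10*(-9))² = (130/7 + 90)² = (760/7)² = 577600/49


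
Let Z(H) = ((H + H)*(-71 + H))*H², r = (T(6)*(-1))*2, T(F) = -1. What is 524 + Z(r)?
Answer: -580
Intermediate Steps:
r = 2 (r = -1*(-1)*2 = 1*2 = 2)
Z(H) = 2*H³*(-71 + H) (Z(H) = ((2*H)*(-71 + H))*H² = (2*H*(-71 + H))*H² = 2*H³*(-71 + H))
524 + Z(r) = 524 + 2*2³*(-71 + 2) = 524 + 2*8*(-69) = 524 - 1104 = -580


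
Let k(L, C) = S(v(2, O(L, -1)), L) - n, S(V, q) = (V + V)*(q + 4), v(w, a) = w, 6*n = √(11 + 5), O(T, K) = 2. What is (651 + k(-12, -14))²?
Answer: 3441025/9 ≈ 3.8234e+5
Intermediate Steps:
n = ⅔ (n = √(11 + 5)/6 = √16/6 = (⅙)*4 = ⅔ ≈ 0.66667)
S(V, q) = 2*V*(4 + q) (S(V, q) = (2*V)*(4 + q) = 2*V*(4 + q))
k(L, C) = 46/3 + 4*L (k(L, C) = 2*2*(4 + L) - 1*⅔ = (16 + 4*L) - ⅔ = 46/3 + 4*L)
(651 + k(-12, -14))² = (651 + (46/3 + 4*(-12)))² = (651 + (46/3 - 48))² = (651 - 98/3)² = (1855/3)² = 3441025/9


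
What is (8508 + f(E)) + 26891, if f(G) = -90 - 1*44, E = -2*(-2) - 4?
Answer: 35265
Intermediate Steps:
E = 0 (E = 4 - 4 = 0)
f(G) = -134 (f(G) = -90 - 44 = -134)
(8508 + f(E)) + 26891 = (8508 - 134) + 26891 = 8374 + 26891 = 35265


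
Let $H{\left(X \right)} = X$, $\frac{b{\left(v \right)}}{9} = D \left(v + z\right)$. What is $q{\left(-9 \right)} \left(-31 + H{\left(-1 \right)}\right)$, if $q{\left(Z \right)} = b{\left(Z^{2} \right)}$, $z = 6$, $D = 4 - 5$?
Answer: $25056$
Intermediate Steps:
$D = -1$ ($D = 4 - 5 = -1$)
$b{\left(v \right)} = -54 - 9 v$ ($b{\left(v \right)} = 9 \left(- (v + 6)\right) = 9 \left(- (6 + v)\right) = 9 \left(-6 - v\right) = -54 - 9 v$)
$q{\left(Z \right)} = -54 - 9 Z^{2}$
$q{\left(-9 \right)} \left(-31 + H{\left(-1 \right)}\right) = \left(-54 - 9 \left(-9\right)^{2}\right) \left(-31 - 1\right) = \left(-54 - 729\right) \left(-32\right) = \left(-783\right) \left(-32\right) = 25056$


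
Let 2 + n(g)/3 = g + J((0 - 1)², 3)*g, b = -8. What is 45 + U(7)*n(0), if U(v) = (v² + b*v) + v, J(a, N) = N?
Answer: 45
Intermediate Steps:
n(g) = -6 + 12*g (n(g) = -6 + 3*(g + 3*g) = -6 + 3*(4*g) = -6 + 12*g)
U(v) = v² - 7*v (U(v) = (v² - 8*v) + v = v² - 7*v)
45 + U(7)*n(0) = 45 + (7*(-7 + 7))*(-6 + 12*0) = 45 + (7*0)*(-6 + 0) = 45 + 0*(-6) = 45 + 0 = 45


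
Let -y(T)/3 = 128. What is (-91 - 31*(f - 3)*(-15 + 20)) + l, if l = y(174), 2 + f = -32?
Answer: 5260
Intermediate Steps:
f = -34 (f = -2 - 32 = -34)
y(T) = -384 (y(T) = -3*128 = -384)
l = -384
(-91 - 31*(f - 3)*(-15 + 20)) + l = (-91 - 31*(-34 - 3)*(-15 + 20)) - 384 = (-91 - (-1147)*5) - 384 = (-91 - 31*(-185)) - 384 = (-91 + 5735) - 384 = 5644 - 384 = 5260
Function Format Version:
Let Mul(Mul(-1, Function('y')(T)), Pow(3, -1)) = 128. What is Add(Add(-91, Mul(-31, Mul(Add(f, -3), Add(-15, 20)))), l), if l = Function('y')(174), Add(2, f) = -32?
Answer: 5260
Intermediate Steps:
f = -34 (f = Add(-2, -32) = -34)
Function('y')(T) = -384 (Function('y')(T) = Mul(-3, 128) = -384)
l = -384
Add(Add(-91, Mul(-31, Mul(Add(f, -3), Add(-15, 20)))), l) = Add(Add(-91, Mul(-31, Mul(Add(-34, -3), Add(-15, 20)))), -384) = Add(Add(-91, Mul(-31, Mul(-37, 5))), -384) = Add(Add(-91, Mul(-31, -185)), -384) = Add(Add(-91, 5735), -384) = Add(5644, -384) = 5260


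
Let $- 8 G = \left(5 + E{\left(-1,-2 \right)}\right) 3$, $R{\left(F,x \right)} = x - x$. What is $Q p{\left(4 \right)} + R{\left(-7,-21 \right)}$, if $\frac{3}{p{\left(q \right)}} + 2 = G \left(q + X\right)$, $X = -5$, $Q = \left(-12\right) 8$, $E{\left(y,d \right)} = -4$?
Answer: $\frac{2304}{13} \approx 177.23$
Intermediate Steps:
$R{\left(F,x \right)} = 0$
$Q = -96$
$G = - \frac{3}{8}$ ($G = - \frac{\left(5 - 4\right) 3}{8} = - \frac{1 \cdot 3}{8} = \left(- \frac{1}{8}\right) 3 = - \frac{3}{8} \approx -0.375$)
$p{\left(q \right)} = \frac{3}{- \frac{1}{8} - \frac{3 q}{8}}$ ($p{\left(q \right)} = \frac{3}{-2 - \frac{3 \left(q - 5\right)}{8}} = \frac{3}{-2 - \frac{3 \left(-5 + q\right)}{8}} = \frac{3}{-2 - \left(- \frac{15}{8} + \frac{3 q}{8}\right)} = \frac{3}{- \frac{1}{8} - \frac{3 q}{8}}$)
$Q p{\left(4 \right)} + R{\left(-7,-21 \right)} = - 96 \left(- \frac{24}{1 + 3 \cdot 4}\right) + 0 = - 96 \left(- \frac{24}{1 + 12}\right) + 0 = - 96 \left(- \frac{24}{13}\right) + 0 = - 96 \left(\left(-24\right) \frac{1}{13}\right) + 0 = \left(-96\right) \left(- \frac{24}{13}\right) + 0 = \frac{2304}{13} + 0 = \frac{2304}{13}$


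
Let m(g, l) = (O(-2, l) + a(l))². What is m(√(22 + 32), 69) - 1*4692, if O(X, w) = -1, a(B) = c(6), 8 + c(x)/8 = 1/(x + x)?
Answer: -4979/9 ≈ -553.22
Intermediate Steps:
c(x) = -64 + 4/x (c(x) = -64 + 8/(x + x) = -64 + 8/((2*x)) = -64 + 8*(1/(2*x)) = -64 + 4/x)
a(B) = -190/3 (a(B) = -64 + 4/6 = -64 + 4*(⅙) = -64 + ⅔ = -190/3)
m(g, l) = 37249/9 (m(g, l) = (-1 - 190/3)² = (-193/3)² = 37249/9)
m(√(22 + 32), 69) - 1*4692 = 37249/9 - 1*4692 = 37249/9 - 4692 = -4979/9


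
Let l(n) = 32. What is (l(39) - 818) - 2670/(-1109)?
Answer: -869004/1109 ≈ -783.59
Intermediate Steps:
(l(39) - 818) - 2670/(-1109) = (32 - 818) - 2670/(-1109) = -786 - 2670*(-1/1109) = -786 + 2670/1109 = -869004/1109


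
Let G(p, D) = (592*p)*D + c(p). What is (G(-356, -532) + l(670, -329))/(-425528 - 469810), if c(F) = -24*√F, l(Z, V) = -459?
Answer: -112119605/895338 + 8*I*√89/149223 ≈ -125.23 + 0.00050577*I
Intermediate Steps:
G(p, D) = -24*√p + 592*D*p (G(p, D) = (592*p)*D - 24*√p = 592*D*p - 24*√p = -24*√p + 592*D*p)
(G(-356, -532) + l(670, -329))/(-425528 - 469810) = ((-48*I*√89 + 592*(-532)*(-356)) - 459)/(-425528 - 469810) = ((-48*I*√89 + 112120064) - 459)/(-895338) = ((-48*I*√89 + 112120064) - 459)*(-1/895338) = ((112120064 - 48*I*√89) - 459)*(-1/895338) = (112119605 - 48*I*√89)*(-1/895338) = -112119605/895338 + 8*I*√89/149223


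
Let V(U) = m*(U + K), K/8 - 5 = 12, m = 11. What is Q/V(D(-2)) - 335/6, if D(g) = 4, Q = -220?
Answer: -2351/42 ≈ -55.976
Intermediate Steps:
K = 136 (K = 40 + 8*12 = 40 + 96 = 136)
V(U) = 1496 + 11*U (V(U) = 11*(U + 136) = 11*(136 + U) = 1496 + 11*U)
Q/V(D(-2)) - 335/6 = -220/(1496 + 11*4) - 335/6 = -220/(1496 + 44) - 335*1/6 = -220/1540 - 335/6 = -220*1/1540 - 335/6 = -1/7 - 335/6 = -2351/42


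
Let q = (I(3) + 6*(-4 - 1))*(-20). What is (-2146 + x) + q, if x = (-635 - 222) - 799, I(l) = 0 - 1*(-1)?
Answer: -3222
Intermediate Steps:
I(l) = 1 (I(l) = 0 + 1 = 1)
q = 580 (q = (1 + 6*(-4 - 1))*(-20) = (1 + 6*(-5))*(-20) = (1 - 30)*(-20) = -29*(-20) = 580)
x = -1656 (x = -857 - 799 = -1656)
(-2146 + x) + q = (-2146 - 1656) + 580 = -3802 + 580 = -3222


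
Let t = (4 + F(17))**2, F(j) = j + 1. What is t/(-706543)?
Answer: -484/706543 ≈ -0.00068503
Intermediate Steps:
F(j) = 1 + j
t = 484 (t = (4 + (1 + 17))**2 = (4 + 18)**2 = 22**2 = 484)
t/(-706543) = 484/(-706543) = 484*(-1/706543) = -484/706543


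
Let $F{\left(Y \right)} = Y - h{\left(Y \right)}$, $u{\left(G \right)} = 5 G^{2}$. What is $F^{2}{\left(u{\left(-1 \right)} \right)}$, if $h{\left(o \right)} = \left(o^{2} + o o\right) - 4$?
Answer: $1681$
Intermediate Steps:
$h{\left(o \right)} = -4 + 2 o^{2}$ ($h{\left(o \right)} = \left(o^{2} + o^{2}\right) - 4 = 2 o^{2} - 4 = -4 + 2 o^{2}$)
$F{\left(Y \right)} = 4 + Y - 2 Y^{2}$ ($F{\left(Y \right)} = Y - \left(-4 + 2 Y^{2}\right) = 4 + Y - 2 Y^{2}$)
$F^{2}{\left(u{\left(-1 \right)} \right)} = \left(4 + 5 \left(-1\right)^{2} - 2 \left(5 \left(-1\right)^{2}\right)^{2}\right)^{2} = \left(4 + 5 \cdot 1 - 2 \left(5 \cdot 1\right)^{2}\right)^{2} = \left(4 + 5 - 2 \cdot 5^{2}\right)^{2} = \left(4 + 5 - 50\right)^{2} = \left(-41\right)^{2} = 1681$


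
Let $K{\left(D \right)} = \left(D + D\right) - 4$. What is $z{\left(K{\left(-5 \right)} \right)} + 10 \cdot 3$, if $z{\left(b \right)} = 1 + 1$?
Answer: $32$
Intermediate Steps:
$K{\left(D \right)} = -4 + 2 D$ ($K{\left(D \right)} = 2 D - 4 = -4 + 2 D$)
$z{\left(b \right)} = 2$
$z{\left(K{\left(-5 \right)} \right)} + 10 \cdot 3 = 2 + 10 \cdot 3 = 2 + 30 = 32$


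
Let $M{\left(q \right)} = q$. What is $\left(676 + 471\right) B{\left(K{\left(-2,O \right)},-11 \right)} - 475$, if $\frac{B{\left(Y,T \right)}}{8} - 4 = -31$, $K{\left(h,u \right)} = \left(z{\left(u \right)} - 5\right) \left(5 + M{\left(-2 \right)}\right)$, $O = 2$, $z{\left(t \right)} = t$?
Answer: $-248227$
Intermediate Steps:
$K{\left(h,u \right)} = -15 + 3 u$ ($K{\left(h,u \right)} = \left(u - 5\right) \left(5 - 2\right) = \left(-5 + u\right) 3 = -15 + 3 u$)
$B{\left(Y,T \right)} = -216$ ($B{\left(Y,T \right)} = 32 + 8 \left(-31\right) = 32 - 248 = -216$)
$\left(676 + 471\right) B{\left(K{\left(-2,O \right)},-11 \right)} - 475 = \left(676 + 471\right) \left(-216\right) - 475 = 1147 \left(-216\right) - 475 = -247752 - 475 = -248227$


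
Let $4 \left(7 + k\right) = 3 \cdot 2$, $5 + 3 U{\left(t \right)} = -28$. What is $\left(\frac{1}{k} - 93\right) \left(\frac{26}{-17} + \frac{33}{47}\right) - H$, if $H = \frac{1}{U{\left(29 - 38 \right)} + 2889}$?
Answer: $\frac{1949908161}{25294742} \approx 77.088$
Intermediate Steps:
$U{\left(t \right)} = -11$ ($U{\left(t \right)} = - \frac{5}{3} + \frac{1}{3} \left(-28\right) = - \frac{5}{3} - \frac{28}{3} = -11$)
$k = - \frac{11}{2}$ ($k = -7 + \frac{3 \cdot 2}{4} = -7 + \frac{1}{4} \cdot 6 = -7 + \frac{3}{2} = - \frac{11}{2} \approx -5.5$)
$H = \frac{1}{2878}$ ($H = \frac{1}{-11 + 2889} = \frac{1}{2878} \approx 0.00034746$)
$\left(\frac{1}{k} - 93\right) \left(\frac{26}{-17} + \frac{33}{47}\right) - H = \left(\frac{1}{- \frac{11}{2}} - 93\right) \left(\frac{26}{-17} + \frac{33}{47}\right) - \frac{1}{2878} = \left(- \frac{2}{11} - 93\right) \left(26 \left(- \frac{1}{17}\right) + 33 \cdot \frac{1}{47}\right) - \frac{1}{2878} = - \frac{1025 \left(- \frac{26}{17} + \frac{33}{47}\right)}{11} - \frac{1}{2878} = \left(- \frac{1025}{11}\right) \left(- \frac{661}{799}\right) - \frac{1}{2878} = \frac{677525}{8789} - \frac{1}{2878} = \frac{1949908161}{25294742}$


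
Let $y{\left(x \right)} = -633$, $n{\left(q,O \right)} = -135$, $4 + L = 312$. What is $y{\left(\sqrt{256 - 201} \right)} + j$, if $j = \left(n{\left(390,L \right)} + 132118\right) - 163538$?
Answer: $-32188$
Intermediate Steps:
$L = 308$ ($L = -4 + 312 = 308$)
$j = -31555$ ($j = \left(-135 + 132118\right) - 163538 = 131983 - 163538 = -31555$)
$y{\left(\sqrt{256 - 201} \right)} + j = -633 - 31555 = -32188$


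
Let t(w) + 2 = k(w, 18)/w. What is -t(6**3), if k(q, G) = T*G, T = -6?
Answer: 5/2 ≈ 2.5000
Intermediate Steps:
k(q, G) = -6*G
t(w) = -2 - 108/w (t(w) = -2 + (-6*18)/w = -2 - 108/w)
-t(6**3) = -(-2 - 108/(6**3)) = -(-2 - 108/216) = -(-2 - 108*1/216) = -(-2 - 1/2) = -1*(-5/2) = 5/2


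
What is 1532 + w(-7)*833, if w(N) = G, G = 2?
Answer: 3198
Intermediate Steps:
w(N) = 2
1532 + w(-7)*833 = 1532 + 2*833 = 1532 + 1666 = 3198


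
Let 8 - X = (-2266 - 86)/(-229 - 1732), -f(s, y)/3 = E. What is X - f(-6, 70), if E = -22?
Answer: -116090/1961 ≈ -59.199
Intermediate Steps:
f(s, y) = 66 (f(s, y) = -3*(-22) = 66)
X = 13336/1961 (X = 8 - (-2266 - 86)/(-229 - 1732) = 8 - (-2352)/(-1961) = 8 - (-2352)*(-1)/1961 = 8 - 1*2352/1961 = 8 - 2352/1961 = 13336/1961 ≈ 6.8006)
X - f(-6, 70) = 13336/1961 - 1*66 = 13336/1961 - 66 = -116090/1961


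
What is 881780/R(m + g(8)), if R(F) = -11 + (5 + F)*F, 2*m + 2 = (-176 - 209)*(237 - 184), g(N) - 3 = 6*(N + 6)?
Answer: 705424/81834383 ≈ 0.0086201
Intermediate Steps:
g(N) = 39 + 6*N (g(N) = 3 + 6*(N + 6) = 3 + 6*(6 + N) = 3 + (36 + 6*N) = 39 + 6*N)
m = -20407/2 (m = -1 + ((-176 - 209)*(237 - 184))/2 = -1 + (-385*53)/2 = -1 + (½)*(-20405) = -1 - 20405/2 = -20407/2 ≈ -10204.)
R(F) = -11 + F*(5 + F)
881780/R(m + g(8)) = 881780/(-11 + (-20407/2 + (39 + 6*8))² + 5*(-20407/2 + (39 + 6*8))) = 881780/(-11 + (-20407/2 + (39 + 48))² + 5*(-20407/2 + (39 + 48))) = 881780/(-11 + (-20407/2 + 87)² + 5*(-20407/2 + 87)) = 881780/(-11 + (-20233/2)² + 5*(-20233/2)) = 881780/(-11 + 409374289/4 - 101165/2) = 881780/(409171915/4) = 881780*(4/409171915) = 705424/81834383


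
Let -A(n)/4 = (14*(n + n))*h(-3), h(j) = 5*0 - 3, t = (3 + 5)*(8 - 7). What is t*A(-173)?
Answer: -465024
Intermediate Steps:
t = 8 (t = 8*1 = 8)
h(j) = -3 (h(j) = 0 - 3 = -3)
A(n) = 336*n (A(n) = -4*14*(n + n)*(-3) = -4*14*(2*n)*(-3) = -4*28*n*(-3) = -(-336)*n = 336*n)
t*A(-173) = 8*(336*(-173)) = 8*(-58128) = -465024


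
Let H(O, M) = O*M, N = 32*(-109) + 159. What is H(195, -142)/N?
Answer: 27690/3329 ≈ 8.3178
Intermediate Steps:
N = -3329 (N = -3488 + 159 = -3329)
H(O, M) = M*O
H(195, -142)/N = -142*195/(-3329) = -27690*(-1/3329) = 27690/3329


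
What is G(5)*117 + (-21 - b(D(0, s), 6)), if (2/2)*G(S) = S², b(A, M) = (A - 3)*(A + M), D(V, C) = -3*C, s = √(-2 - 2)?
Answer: 2958 + 18*I ≈ 2958.0 + 18.0*I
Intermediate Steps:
s = 2*I (s = √(-4) = 2*I ≈ 2.0*I)
b(A, M) = (-3 + A)*(A + M)
G(S) = S²
G(5)*117 + (-21 - b(D(0, s), 6)) = 5²*117 + (-21 - ((-6*I)² - (-9)*2*I - 3*6 - 6*I*6)) = 25*117 + (-21 - ((-6*I)² - (-18)*I - 18 - 6*I*6)) = 2925 + (-21 - (-36 + 18*I - 18 - 36*I)) = 2925 + (-21 - (-54 - 18*I)) = 2925 + (-21 + (54 + 18*I)) = 2925 + (33 + 18*I) = 2958 + 18*I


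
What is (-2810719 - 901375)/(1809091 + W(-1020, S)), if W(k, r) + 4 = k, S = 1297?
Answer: -3712094/1808067 ≈ -2.0531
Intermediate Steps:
W(k, r) = -4 + k
(-2810719 - 901375)/(1809091 + W(-1020, S)) = (-2810719 - 901375)/(1809091 + (-4 - 1020)) = -3712094/(1809091 - 1024) = -3712094/1808067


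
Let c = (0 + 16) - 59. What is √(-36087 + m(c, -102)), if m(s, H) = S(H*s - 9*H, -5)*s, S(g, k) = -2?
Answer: I*√36001 ≈ 189.74*I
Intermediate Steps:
c = -43 (c = 16 - 59 = -43)
m(s, H) = -2*s
√(-36087 + m(c, -102)) = √(-36087 - 2*(-43)) = √(-36087 + 86) = √(-36001) = I*√36001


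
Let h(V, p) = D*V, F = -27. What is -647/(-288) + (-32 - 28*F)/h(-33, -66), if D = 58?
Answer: 171641/91872 ≈ 1.8683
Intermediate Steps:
h(V, p) = 58*V
-647/(-288) + (-32 - 28*F)/h(-33, -66) = -647/(-288) + (-32 - 28*(-27))/((58*(-33))) = -647*(-1/288) + (-32 + 756)/(-1914) = 647/288 + 724*(-1/1914) = 647/288 - 362/957 = 171641/91872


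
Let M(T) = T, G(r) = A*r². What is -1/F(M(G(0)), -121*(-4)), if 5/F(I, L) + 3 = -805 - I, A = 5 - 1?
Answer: 808/5 ≈ 161.60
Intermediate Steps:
A = 4
G(r) = 4*r²
F(I, L) = 5/(-808 - I) (F(I, L) = 5/(-3 + (-805 - I)) = 5/(-808 - I))
-1/F(M(G(0)), -121*(-4)) = -1/((-5/(808 + 4*0²))) = -1/((-5/(808 + 4*0))) = -1/((-5/(808 + 0))) = -1/((-5/808)) = -1/((-5*1/808)) = -1/(-5/808) = -1*(-808/5) = 808/5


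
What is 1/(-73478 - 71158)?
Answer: -1/144636 ≈ -6.9139e-6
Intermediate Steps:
1/(-73478 - 71158) = 1/(-144636) = -1/144636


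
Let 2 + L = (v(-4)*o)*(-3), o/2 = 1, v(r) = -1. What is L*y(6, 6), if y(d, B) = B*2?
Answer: 48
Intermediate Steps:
y(d, B) = 2*B
o = 2 (o = 2*1 = 2)
L = 4 (L = -2 - 1*2*(-3) = -2 - 2*(-3) = -2 + 6 = 4)
L*y(6, 6) = 4*(2*6) = 4*12 = 48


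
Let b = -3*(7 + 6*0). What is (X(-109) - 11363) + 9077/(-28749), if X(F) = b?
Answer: -327287693/28749 ≈ -11384.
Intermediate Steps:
b = -21 (b = -3*(7 + 0) = -3*7 = -21)
X(F) = -21
(X(-109) - 11363) + 9077/(-28749) = (-21 - 11363) + 9077/(-28749) = -11384 + 9077*(-1/28749) = -11384 - 9077/28749 = -327287693/28749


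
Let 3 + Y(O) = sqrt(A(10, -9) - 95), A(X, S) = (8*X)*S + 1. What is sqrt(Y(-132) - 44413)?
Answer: sqrt(-44416 + I*sqrt(814)) ≈ 0.0677 + 210.75*I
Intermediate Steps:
A(X, S) = 1 + 8*S*X (A(X, S) = 8*S*X + 1 = 1 + 8*S*X)
Y(O) = -3 + I*sqrt(814) (Y(O) = -3 + sqrt((1 + 8*(-9)*10) - 95) = -3 + sqrt((1 - 720) - 95) = -3 + sqrt(-719 - 95) = -3 + sqrt(-814) = -3 + I*sqrt(814))
sqrt(Y(-132) - 44413) = sqrt((-3 + I*sqrt(814)) - 44413) = sqrt(-44416 + I*sqrt(814))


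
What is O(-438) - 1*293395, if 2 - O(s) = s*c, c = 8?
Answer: -289889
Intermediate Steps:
O(s) = 2 - 8*s (O(s) = 2 - s*8 = 2 - 8*s)
O(-438) - 1*293395 = (2 - 8*(-438)) - 1*293395 = (2 + 3504) - 293395 = 3506 - 293395 = -289889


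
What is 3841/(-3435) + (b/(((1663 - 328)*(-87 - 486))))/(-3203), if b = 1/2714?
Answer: -340553786510221/304556692700538 ≈ -1.1182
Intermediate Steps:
b = 1/2714 ≈ 0.00036846
3841/(-3435) + (b/(((1663 - 328)*(-87 - 486))))/(-3203) = 3841/(-3435) + (1/(2714*(((1663 - 328)*(-87 - 486)))))/(-3203) = 3841*(-1/3435) + (1/(2714*((1335*(-573)))))*(-1/3203) = -3841/3435 + ((1/2714)/(-764955))*(-1/3203) = -3841/3435 + ((1/2714)*(-1/764955))*(-1/3203) = -3841/3435 - 1/2076087870*(-1/3203) = -3841/3435 + 1/6649709447610 = -340553786510221/304556692700538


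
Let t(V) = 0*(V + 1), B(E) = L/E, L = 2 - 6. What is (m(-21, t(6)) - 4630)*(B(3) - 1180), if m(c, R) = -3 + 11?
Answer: 16380368/3 ≈ 5.4601e+6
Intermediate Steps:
L = -4
B(E) = -4/E
t(V) = 0 (t(V) = 0*(1 + V) = 0)
m(c, R) = 8
(m(-21, t(6)) - 4630)*(B(3) - 1180) = (8 - 4630)*(-4/3 - 1180) = -4622*(-4*1/3 - 1180) = -4622*(-4/3 - 1180) = -4622*(-3544/3) = 16380368/3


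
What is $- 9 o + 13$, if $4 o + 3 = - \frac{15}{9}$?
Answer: $\frac{47}{2} \approx 23.5$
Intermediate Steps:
$o = - \frac{7}{6}$ ($o = - \frac{3}{4} + \frac{\left(-15\right) \frac{1}{9}}{4} = - \frac{3}{4} + \frac{1}{4} \left(- \frac{5}{3}\right) = - \frac{3}{4} - \frac{5}{12} = - \frac{7}{6} \approx -1.1667$)
$- 9 o + 13 = \left(-9\right) \left(- \frac{7}{6}\right) + 13 = \frac{21}{2} + 13 = \frac{47}{2}$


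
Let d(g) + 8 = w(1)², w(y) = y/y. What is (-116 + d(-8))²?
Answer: 15129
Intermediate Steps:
w(y) = 1
d(g) = -7 (d(g) = -8 + 1² = -8 + 1 = -7)
(-116 + d(-8))² = (-116 - 7)² = (-123)² = 15129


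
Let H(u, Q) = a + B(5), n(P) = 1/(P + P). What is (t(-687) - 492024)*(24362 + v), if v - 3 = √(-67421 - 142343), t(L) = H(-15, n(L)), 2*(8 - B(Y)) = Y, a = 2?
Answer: -23975964045/2 - 225343557*I ≈ -1.1988e+10 - 2.2534e+8*I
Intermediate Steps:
B(Y) = 8 - Y/2
n(P) = 1/(2*P)
H(u, Q) = 15/2 (H(u, Q) = 2 + (8 - ½*5) = 2 + (8 - 5/2) = 2 + 11/2 = 15/2)
t(L) = 15/2
v = 3 + 458*I (v = 3 + √(-67421 - 142343) = 3 + √(-209764) = 3 + 458*I ≈ 3.0 + 458.0*I)
(t(-687) - 492024)*(24362 + v) = (15/2 - 492024)*(24362 + (3 + 458*I)) = -984033*(24365 + 458*I)/2 = -23975964045/2 - 225343557*I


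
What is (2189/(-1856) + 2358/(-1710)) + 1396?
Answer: 245691629/176320 ≈ 1393.4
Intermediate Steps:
(2189/(-1856) + 2358/(-1710)) + 1396 = (2189*(-1/1856) + 2358*(-1/1710)) + 1396 = (-2189/1856 - 131/95) + 1396 = -451091/176320 + 1396 = 245691629/176320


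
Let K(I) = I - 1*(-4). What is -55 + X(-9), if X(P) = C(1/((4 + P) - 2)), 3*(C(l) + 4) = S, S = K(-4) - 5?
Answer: -182/3 ≈ -60.667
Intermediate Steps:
K(I) = 4 + I (K(I) = I + 4 = 4 + I)
S = -5 (S = (4 - 4) - 5 = 0 - 5 = -5)
C(l) = -17/3 (C(l) = -4 + (⅓)*(-5) = -4 - 5/3 = -17/3)
X(P) = -17/3
-55 + X(-9) = -55 - 17/3 = -182/3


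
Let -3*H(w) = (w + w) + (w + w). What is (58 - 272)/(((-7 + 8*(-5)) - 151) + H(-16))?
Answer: 321/265 ≈ 1.2113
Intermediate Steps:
H(w) = -4*w/3 (H(w) = -((w + w) + (w + w))/3 = -(2*w + 2*w)/3 = -4*w/3)
(58 - 272)/(((-7 + 8*(-5)) - 151) + H(-16)) = (58 - 272)/(((-7 + 8*(-5)) - 151) - 4/3*(-16)) = -214/(((-7 - 40) - 151) + 64/3) = -214/((-47 - 151) + 64/3) = -214/(-198 + 64/3) = -214/(-530/3) = -214*(-3/530) = 321/265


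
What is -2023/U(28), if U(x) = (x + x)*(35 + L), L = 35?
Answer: -289/560 ≈ -0.51607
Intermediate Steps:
U(x) = 140*x (U(x) = (x + x)*(35 + 35) = (2*x)*70 = 140*x)
-2023/U(28) = -2023/(140*28) = -2023/3920 = -2023*1/3920 = -289/560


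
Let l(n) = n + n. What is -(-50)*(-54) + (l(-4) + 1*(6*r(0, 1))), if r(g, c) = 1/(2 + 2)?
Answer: -5413/2 ≈ -2706.5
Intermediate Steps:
r(g, c) = 1/4
l(n) = 2*n
-(-50)*(-54) + (l(-4) + 1*(6*r(0, 1))) = -(-50)*(-54) + (2*(-4) + 1*(6*(1/4))) = -50*54 + (-8 + 1*(3/2)) = -2700 + (-8 + 3/2) = -2700 - 13/2 = -5413/2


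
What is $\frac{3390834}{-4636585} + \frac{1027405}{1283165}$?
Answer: $\frac{82530220463}{1189900718305} \approx 0.069359$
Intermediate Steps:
$\frac{3390834}{-4636585} + \frac{1027405}{1283165} = 3390834 \left(- \frac{1}{4636585}\right) + 1027405 \cdot \frac{1}{1283165} = - \frac{3390834}{4636585} + \frac{205481}{256633} = \frac{82530220463}{1189900718305}$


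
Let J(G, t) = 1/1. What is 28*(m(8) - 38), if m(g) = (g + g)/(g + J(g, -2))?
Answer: -9128/9 ≈ -1014.2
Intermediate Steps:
J(G, t) = 1 (J(G, t) = 1*1 = 1)
m(g) = 2*g/(1 + g) (m(g) = (g + g)/(g + 1) = (2*g)/(1 + g) = 2*g/(1 + g))
28*(m(8) - 38) = 28*(2*8/(1 + 8) - 38) = 28*(2*8/9 - 38) = 28*(2*8*(⅑) - 38) = 28*(16/9 - 38) = 28*(-326/9) = -9128/9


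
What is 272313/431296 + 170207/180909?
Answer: 122673470789/78025328064 ≈ 1.5722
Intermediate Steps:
272313/431296 + 170207/180909 = 122673470789/78025328064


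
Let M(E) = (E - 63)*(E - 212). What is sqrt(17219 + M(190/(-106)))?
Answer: 5*sqrt(3491153)/53 ≈ 176.27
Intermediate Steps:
M(E) = (-212 + E)*(-63 + E) (M(E) = (-63 + E)*(-212 + E) = (-212 + E)*(-63 + E))
sqrt(17219 + M(190/(-106))) = sqrt(17219 + (13356 + (190/(-106))**2 - 52250/(-106))) = sqrt(17219 + (13356 + (190*(-1/106))**2 - 52250*(-1)/106)) = sqrt(17219 + (13356 + (-95/53)**2 - 275*(-95/53))) = sqrt(17219 + (13356 + 9025/2809 + 26125/53)) = sqrt(17219 + 38910654/2809) = sqrt(87278825/2809) = 5*sqrt(3491153)/53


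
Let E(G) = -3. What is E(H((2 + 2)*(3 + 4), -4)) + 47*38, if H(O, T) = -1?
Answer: 1783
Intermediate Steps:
E(H((2 + 2)*(3 + 4), -4)) + 47*38 = -3 + 47*38 = -3 + 1786 = 1783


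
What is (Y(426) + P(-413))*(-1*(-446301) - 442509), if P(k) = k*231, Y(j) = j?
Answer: -360152784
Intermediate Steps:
P(k) = 231*k
(Y(426) + P(-413))*(-1*(-446301) - 442509) = (426 + 231*(-413))*(-1*(-446301) - 442509) = (426 - 95403)*(446301 - 442509) = -94977*3792 = -360152784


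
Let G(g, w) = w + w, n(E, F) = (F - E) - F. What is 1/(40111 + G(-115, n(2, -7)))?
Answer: 1/40107 ≈ 2.4933e-5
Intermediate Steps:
n(E, F) = -E
G(g, w) = 2*w
1/(40111 + G(-115, n(2, -7))) = 1/(40111 + 2*(-1*2)) = 1/(40111 + 2*(-2)) = 1/(40111 - 4) = 1/40107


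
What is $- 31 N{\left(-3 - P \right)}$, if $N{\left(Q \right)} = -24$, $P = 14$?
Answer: $744$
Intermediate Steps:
$- 31 N{\left(-3 - P \right)} = \left(-31\right) \left(-24\right) = 744$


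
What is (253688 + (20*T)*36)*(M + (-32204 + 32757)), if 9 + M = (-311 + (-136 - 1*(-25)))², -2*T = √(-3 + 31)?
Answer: 45315780064 - 128612160*√7 ≈ 4.4976e+10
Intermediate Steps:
T = -√7 (T = -√(-3 + 31)/2 = -√7 ≈ -2.6458)
M = 178075 (M = -9 + (-311 + (-136 - 1*(-25)))² = -9 + (-311 + (-136 + 25))² = -9 + (-311 - 111)² = -9 + (-422)² = -9 + 178084 = 178075)
(253688 + (20*T)*36)*(M + (-32204 + 32757)) = (253688 + (20*(-√7))*36)*(178075 + (-32204 + 32757)) = (253688 - 20*√7*36)*(178075 + 553) = (253688 - 720*√7)*178628 = 45315780064 - 128612160*√7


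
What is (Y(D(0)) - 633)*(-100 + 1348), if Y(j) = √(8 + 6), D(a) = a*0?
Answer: -789984 + 1248*√14 ≈ -7.8531e+5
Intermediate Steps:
D(a) = 0
Y(j) = √14
(Y(D(0)) - 633)*(-100 + 1348) = (√14 - 633)*(-100 + 1348) = (-633 + √14)*1248 = -789984 + 1248*√14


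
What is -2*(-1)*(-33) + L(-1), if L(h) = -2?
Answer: -68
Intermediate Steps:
-2*(-1)*(-33) + L(-1) = -2*(-1)*(-33) - 2 = 2*(-33) - 2 = -66 - 2 = -68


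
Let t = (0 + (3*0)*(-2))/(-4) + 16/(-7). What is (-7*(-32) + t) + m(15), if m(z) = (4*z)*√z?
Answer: 1552/7 + 60*√15 ≈ 454.09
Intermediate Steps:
t = -16/7 (t = (0 + 0*(-2))*(-¼) + 16*(-⅐) = (0 + 0)*(-¼) - 16/7 = 0*(-¼) - 16/7 = 0 - 16/7 = -16/7 ≈ -2.2857)
m(z) = 4*z^(3/2)
(-7*(-32) + t) + m(15) = (-7*(-32) - 16/7) + 4*15^(3/2) = (224 - 16/7) + 4*(15*√15) = 1552/7 + 60*√15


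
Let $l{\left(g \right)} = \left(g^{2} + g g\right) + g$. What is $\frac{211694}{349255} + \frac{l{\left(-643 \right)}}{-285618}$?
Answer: $- \frac{228110073133}{99753514590} \approx -2.2867$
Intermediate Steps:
$l{\left(g \right)} = g + 2 g^{2}$ ($l{\left(g \right)} = \left(g^{2} + g^{2}\right) + g = 2 g^{2} + g = g + 2 g^{2}$)
$\frac{211694}{349255} + \frac{l{\left(-643 \right)}}{-285618} = \frac{211694}{349255} + \frac{\left(-643\right) \left(1 + 2 \left(-643\right)\right)}{-285618} = 211694 \cdot \frac{1}{349255} + - 643 \left(1 - 1286\right) \left(- \frac{1}{285618}\right) = \frac{211694}{349255} + \left(-643\right) \left(-1285\right) \left(- \frac{1}{285618}\right) = \frac{211694}{349255} + 826255 \left(- \frac{1}{285618}\right) = \frac{211694}{349255} - \frac{826255}{285618} = - \frac{228110073133}{99753514590}$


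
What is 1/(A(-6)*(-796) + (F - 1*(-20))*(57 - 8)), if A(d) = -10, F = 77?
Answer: 1/12713 ≈ 7.8660e-5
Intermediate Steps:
1/(A(-6)*(-796) + (F - 1*(-20))*(57 - 8)) = 1/(-10*(-796) + (77 - 1*(-20))*(57 - 8)) = 1/(7960 + (77 + 20)*49) = 1/(7960 + 97*49) = 1/(7960 + 4753) = 1/12713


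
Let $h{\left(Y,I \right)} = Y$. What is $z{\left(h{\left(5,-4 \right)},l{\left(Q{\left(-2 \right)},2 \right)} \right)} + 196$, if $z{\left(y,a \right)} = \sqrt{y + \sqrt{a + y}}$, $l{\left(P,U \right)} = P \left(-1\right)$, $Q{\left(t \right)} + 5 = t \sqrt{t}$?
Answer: $196 + \sqrt{5 + \sqrt{2} \sqrt{5 + i \sqrt{2}}} \approx 198.86 + 0.077336 i$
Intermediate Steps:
$Q{\left(t \right)} = -5 + t^{\frac{3}{2}}$ ($Q{\left(t \right)} = -5 + t \sqrt{t} = -5 + t^{\frac{3}{2}}$)
$l{\left(P,U \right)} = - P$
$z{\left(h{\left(5,-4 \right)},l{\left(Q{\left(-2 \right)},2 \right)} \right)} + 196 = \sqrt{5 + \sqrt{- (-5 + \left(-2\right)^{\frac{3}{2}}) + 5}} + 196 = \sqrt{5 + \sqrt{- (-5 - 2 i \sqrt{2}) + 5}} + 196 = \sqrt{5 + \sqrt{\left(5 + 2 i \sqrt{2}\right) + 5}} + 196 = \sqrt{5 + \sqrt{10 + 2 i \sqrt{2}}} + 196 = 196 + \sqrt{5 + \sqrt{10 + 2 i \sqrt{2}}}$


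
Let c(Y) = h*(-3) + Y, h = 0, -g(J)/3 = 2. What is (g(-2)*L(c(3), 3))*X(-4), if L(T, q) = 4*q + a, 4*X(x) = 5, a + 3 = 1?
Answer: -75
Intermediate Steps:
a = -2 (a = -3 + 1 = -2)
g(J) = -6 (g(J) = -3*2 = -6)
X(x) = 5/4 (X(x) = (¼)*5 = 5/4)
c(Y) = Y (c(Y) = 0*(-3) + Y = 0 + Y = Y)
L(T, q) = -2 + 4*q (L(T, q) = 4*q - 2 = -2 + 4*q)
(g(-2)*L(c(3), 3))*X(-4) = -6*(-2 + 4*3)*(5/4) = -6*(-2 + 12)*(5/4) = -6*10*(5/4) = -60*5/4 = -75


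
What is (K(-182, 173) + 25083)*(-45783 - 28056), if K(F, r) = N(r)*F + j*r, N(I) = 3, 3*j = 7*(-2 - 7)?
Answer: -1543530456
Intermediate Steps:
j = -21 (j = (7*(-2 - 7))/3 = (7*(-9))/3 = (⅓)*(-63) = -21)
K(F, r) = -21*r + 3*F (K(F, r) = 3*F - 21*r = -21*r + 3*F)
(K(-182, 173) + 25083)*(-45783 - 28056) = ((-21*173 + 3*(-182)) + 25083)*(-45783 - 28056) = ((-3633 - 546) + 25083)*(-73839) = (-4179 + 25083)*(-73839) = 20904*(-73839) = -1543530456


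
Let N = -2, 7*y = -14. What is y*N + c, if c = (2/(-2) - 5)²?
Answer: 40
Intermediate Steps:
y = -2 (y = (⅐)*(-14) = -2)
c = 36 (c = (2*(-½) - 5)² = (-1 - 5)² = (-6)² = 36)
y*N + c = -2*(-2) + 36 = 4 + 36 = 40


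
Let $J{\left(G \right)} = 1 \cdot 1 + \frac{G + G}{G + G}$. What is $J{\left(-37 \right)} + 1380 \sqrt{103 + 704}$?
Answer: $2 + 1380 \sqrt{807} \approx 39205.0$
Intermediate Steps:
$J{\left(G \right)} = 2$ ($J{\left(G \right)} = 1 + \frac{2 G}{2 G} = 1 + 2 G \frac{1}{2 G} = 1 + 1 = 2$)
$J{\left(-37 \right)} + 1380 \sqrt{103 + 704} = 2 + 1380 \sqrt{103 + 704} = 2 + 1380 \sqrt{807}$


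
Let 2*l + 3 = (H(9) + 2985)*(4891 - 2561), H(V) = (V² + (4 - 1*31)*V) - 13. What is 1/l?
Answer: 2/6547297 ≈ 3.0547e-7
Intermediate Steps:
H(V) = -13 + V² - 27*V (H(V) = (V² + (4 - 31)*V) - 13 = (V² - 27*V) - 13 = -13 + V² - 27*V)
l = 6547297/2 (l = -3/2 + (((-13 + 9² - 27*9) + 2985)*(4891 - 2561))/2 = -3/2 + (((-13 + 81 - 243) + 2985)*2330)/2 = -3/2 + ((-175 + 2985)*2330)/2 = -3/2 + (2810*2330)/2 = -3/2 + (½)*6547300 = -3/2 + 3273650 = 6547297/2 ≈ 3.2736e+6)
1/l = 1/(6547297/2) = 2/6547297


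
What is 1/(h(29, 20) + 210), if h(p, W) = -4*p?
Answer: 1/94 ≈ 0.010638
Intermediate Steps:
1/(h(29, 20) + 210) = 1/(-4*29 + 210) = 1/(-116 + 210) = 1/94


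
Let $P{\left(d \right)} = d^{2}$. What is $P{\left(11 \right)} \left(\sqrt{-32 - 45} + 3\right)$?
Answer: $363 + 121 i \sqrt{77} \approx 363.0 + 1061.8 i$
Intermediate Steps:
$P{\left(11 \right)} \left(\sqrt{-32 - 45} + 3\right) = 11^{2} \left(\sqrt{-32 - 45} + 3\right) = 121 \left(\sqrt{-77} + 3\right) = 121 \left(i \sqrt{77} + 3\right) = 121 \left(3 + i \sqrt{77}\right) = 363 + 121 i \sqrt{77}$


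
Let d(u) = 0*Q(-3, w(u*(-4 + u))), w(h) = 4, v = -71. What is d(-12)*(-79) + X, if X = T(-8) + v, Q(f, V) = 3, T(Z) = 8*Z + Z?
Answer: -143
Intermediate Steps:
T(Z) = 9*Z
d(u) = 0 (d(u) = 0*3 = 0)
X = -143 (X = 9*(-8) - 71 = -72 - 71 = -143)
d(-12)*(-79) + X = 0*(-79) - 143 = 0 - 143 = -143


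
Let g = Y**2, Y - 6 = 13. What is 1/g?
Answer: 1/361 ≈ 0.0027701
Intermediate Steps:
Y = 19 (Y = 6 + 13 = 19)
g = 361 (g = 19**2 = 361)
1/g = 1/361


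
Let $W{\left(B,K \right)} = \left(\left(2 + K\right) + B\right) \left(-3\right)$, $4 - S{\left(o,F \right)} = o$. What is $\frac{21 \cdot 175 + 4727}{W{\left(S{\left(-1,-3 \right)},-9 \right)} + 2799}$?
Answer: $\frac{8402}{2805} \approx 2.9954$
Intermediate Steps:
$S{\left(o,F \right)} = 4 - o$
$W{\left(B,K \right)} = -6 - 3 B - 3 K$ ($W{\left(B,K \right)} = \left(2 + B + K\right) \left(-3\right) = -6 - 3 B - 3 K$)
$\frac{21 \cdot 175 + 4727}{W{\left(S{\left(-1,-3 \right)},-9 \right)} + 2799} = \frac{21 \cdot 175 + 4727}{\left(-6 - 3 \left(4 - -1\right) - -27\right) + 2799} = \frac{3675 + 4727}{\left(-6 - 3 \left(4 + 1\right) + 27\right) + 2799} = \frac{8402}{\left(-6 - 15 + 27\right) + 2799} = \frac{8402}{6 + 2799} = \frac{8402}{2805}$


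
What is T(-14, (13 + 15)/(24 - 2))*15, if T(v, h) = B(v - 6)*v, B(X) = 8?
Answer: -1680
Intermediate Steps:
T(v, h) = 8*v
T(-14, (13 + 15)/(24 - 2))*15 = (8*(-14))*15 = -112*15 = -1680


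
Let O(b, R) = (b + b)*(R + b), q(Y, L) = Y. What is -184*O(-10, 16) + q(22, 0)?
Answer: 22102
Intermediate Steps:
O(b, R) = 2*b*(R + b) (O(b, R) = (2*b)*(R + b) = 2*b*(R + b))
-184*O(-10, 16) + q(22, 0) = -368*(-10)*(16 - 10) + 22 = -368*(-10)*6 + 22 = -184*(-120) + 22 = 22080 + 22 = 22102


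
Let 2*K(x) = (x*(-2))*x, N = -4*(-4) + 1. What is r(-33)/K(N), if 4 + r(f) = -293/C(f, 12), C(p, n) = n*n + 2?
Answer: 877/42194 ≈ 0.020785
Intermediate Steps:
N = 17 (N = 16 + 1 = 17)
K(x) = -x**2 (K(x) = ((x*(-2))*x)/2 = ((-2*x)*x)/2 = (-2*x**2)/2 = -x**2)
C(p, n) = 2 + n**2 (C(p, n) = n**2 + 2 = 2 + n**2)
r(f) = -877/146 (r(f) = -4 - 293/(2 + 12**2) = -4 - 293/(2 + 144) = -4 - 293/146 = -877/146)
r(-33)/K(N) = -877/(146*((-1*17**2))) = -877/(146*((-1*289))) = -877/146/(-289) = -877/146*(-1/289) = 877/42194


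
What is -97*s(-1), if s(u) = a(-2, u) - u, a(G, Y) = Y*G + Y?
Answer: -194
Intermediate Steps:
a(G, Y) = Y + G*Y (a(G, Y) = G*Y + Y = Y + G*Y)
s(u) = -2*u (s(u) = u*(1 - 2) - u = u*(-1) - u = -u - u = -2*u)
-97*s(-1) = -(-194)*(-1) = -97*2 = -194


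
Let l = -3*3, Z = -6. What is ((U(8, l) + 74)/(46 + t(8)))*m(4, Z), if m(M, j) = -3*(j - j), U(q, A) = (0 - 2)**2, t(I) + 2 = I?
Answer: 0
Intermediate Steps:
t(I) = -2 + I
l = -9
U(q, A) = 4 (U(q, A) = (-2)**2 = 4)
m(M, j) = 0 (m(M, j) = -3*0 = 0)
((U(8, l) + 74)/(46 + t(8)))*m(4, Z) = ((4 + 74)/(46 + (-2 + 8)))*0 = (78/(46 + 6))*0 = (78/52)*0 = (78*(1/52))*0 = (3/2)*0 = 0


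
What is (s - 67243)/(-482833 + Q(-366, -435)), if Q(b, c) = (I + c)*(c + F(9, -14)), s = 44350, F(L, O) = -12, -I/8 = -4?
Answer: 1761/23284 ≈ 0.075631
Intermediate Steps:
I = 32 (I = -8*(-4) = 32)
Q(b, c) = (-12 + c)*(32 + c) (Q(b, c) = (32 + c)*(c - 12) = (32 + c)*(-12 + c) = (-12 + c)*(32 + c))
(s - 67243)/(-482833 + Q(-366, -435)) = (44350 - 67243)/(-482833 + (-384 + (-435)² + 20*(-435))) = -22893/(-482833 + (-384 + 189225 - 8700)) = -22893/(-482833 + 180141) = -22893/(-302692) = -22893*(-1/302692) = 1761/23284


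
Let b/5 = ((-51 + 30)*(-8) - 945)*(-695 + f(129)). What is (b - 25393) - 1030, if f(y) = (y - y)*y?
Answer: 2673652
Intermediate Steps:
f(y) = 0 (f(y) = 0*y = 0)
b = 2700075 (b = 5*(((-51 + 30)*(-8) - 945)*(-695 + 0)) = 5*((-21*(-8) - 945)*(-695)) = 5*((168 - 945)*(-695)) = 5*(-777*(-695)) = 5*540015 = 2700075)
(b - 25393) - 1030 = (2700075 - 25393) - 1030 = 2674682 - 1030 = 2673652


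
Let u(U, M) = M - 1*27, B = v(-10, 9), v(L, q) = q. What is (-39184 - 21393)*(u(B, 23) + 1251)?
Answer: -75539519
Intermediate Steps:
B = 9
u(U, M) = -27 + M (u(U, M) = M - 27 = -27 + M)
(-39184 - 21393)*(u(B, 23) + 1251) = (-39184 - 21393)*((-27 + 23) + 1251) = -60577*(-4 + 1251) = -60577*1247 = -75539519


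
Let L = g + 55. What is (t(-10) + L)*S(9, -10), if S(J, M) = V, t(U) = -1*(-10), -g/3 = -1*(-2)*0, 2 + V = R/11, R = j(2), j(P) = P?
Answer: -1300/11 ≈ -118.18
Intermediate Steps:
R = 2
V = -20/11 (V = -2 + 2/11 = -20/11 ≈ -1.8182)
g = 0 (g = -3*(-1*(-2))*0 = -6*0 = -3*0 = 0)
t(U) = 10
S(J, M) = -20/11
L = 55 (L = 0 + 55 = 55)
(t(-10) + L)*S(9, -10) = (10 + 55)*(-20/11) = 65*(-20/11) = -1300/11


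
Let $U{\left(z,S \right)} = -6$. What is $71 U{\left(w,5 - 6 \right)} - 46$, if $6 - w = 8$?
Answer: $-472$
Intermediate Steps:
$w = -2$ ($w = 6 - 8 = -2$)
$71 U{\left(w,5 - 6 \right)} - 46 = 71 \left(-6\right) - 46 = -426 - 46 = -472$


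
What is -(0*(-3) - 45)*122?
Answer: 5490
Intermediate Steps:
-(0*(-3) - 45)*122 = -(0 - 45)*122 = -(-45)*122 = -1*(-5490) = 5490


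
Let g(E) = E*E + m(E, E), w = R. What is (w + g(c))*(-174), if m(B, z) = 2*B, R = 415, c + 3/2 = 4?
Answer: -148335/2 ≈ -74168.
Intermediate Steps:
c = 5/2 (c = -3/2 + 4 = 5/2 ≈ 2.5000)
w = 415
g(E) = E² + 2*E (g(E) = E*E + 2*E = E² + 2*E)
(w + g(c))*(-174) = (415 + 5*(2 + 5/2)/2)*(-174) = (415 + (5/2)*(9/2))*(-174) = (415 + 45/4)*(-174) = (1705/4)*(-174) = -148335/2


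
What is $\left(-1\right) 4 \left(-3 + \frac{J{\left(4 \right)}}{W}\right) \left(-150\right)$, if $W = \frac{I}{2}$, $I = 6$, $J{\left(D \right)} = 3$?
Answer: $-1200$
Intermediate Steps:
$W = 3$ ($W = \frac{6}{2} = 6 \cdot \frac{1}{2} = 3$)
$\left(-1\right) 4 \left(-3 + \frac{J{\left(4 \right)}}{W}\right) \left(-150\right) = \left(-1\right) 4 \left(-3 + \frac{3}{3}\right) \left(-150\right) = - 4 \left(-3 + 3 \cdot \frac{1}{3}\right) \left(-150\right) = - 4 \left(-3 + 1\right) \left(-150\right) = \left(-4\right) \left(-2\right) \left(-150\right) = 8 \left(-150\right) = -1200$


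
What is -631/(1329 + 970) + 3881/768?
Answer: 8437811/1765632 ≈ 4.7789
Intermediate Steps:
-631/(1329 + 970) + 3881/768 = -631/2299 + 3881*(1/768) = -631*1/2299 + 3881/768 = -631/2299 + 3881/768 = 8437811/1765632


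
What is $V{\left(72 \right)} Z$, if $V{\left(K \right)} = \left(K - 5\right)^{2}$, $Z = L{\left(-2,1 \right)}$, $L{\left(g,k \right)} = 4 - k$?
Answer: $13467$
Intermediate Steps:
$Z = 3$ ($Z = 4 - 1 = 3$)
$V{\left(K \right)} = \left(-5 + K\right)^{2}$
$V{\left(72 \right)} Z = \left(-5 + 72\right)^{2} \cdot 3 = 67^{2} \cdot 3 = 4489 \cdot 3 = 13467$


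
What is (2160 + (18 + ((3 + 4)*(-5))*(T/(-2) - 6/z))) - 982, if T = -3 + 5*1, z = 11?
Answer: 13751/11 ≈ 1250.1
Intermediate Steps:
T = 2 (T = -3 + 5 = 2)
(2160 + (18 + ((3 + 4)*(-5))*(T/(-2) - 6/z))) - 982 = (2160 + (18 + ((3 + 4)*(-5))*(2/(-2) - 6/11))) - 982 = (2160 + (18 + (7*(-5))*(2*(-½) - 6*1/11))) - 982 = (2160 + (18 - 35*(-1 - 6/11))) - 982 = (2160 + (18 - 35*(-17/11))) - 982 = (2160 + (18 + 595/11)) - 982 = (2160 + 793/11) - 982 = 24553/11 - 982 = 13751/11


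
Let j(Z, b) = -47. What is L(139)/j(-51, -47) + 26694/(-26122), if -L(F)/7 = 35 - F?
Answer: -10135717/613867 ≈ -16.511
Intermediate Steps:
L(F) = -245 + 7*F (L(F) = -7*(35 - F) = -245 + 7*F)
L(139)/j(-51, -47) + 26694/(-26122) = (-245 + 7*139)/(-47) + 26694/(-26122) = (-245 + 973)*(-1/47) + 26694*(-1/26122) = 728*(-1/47) - 13347/13061 = -728/47 - 13347/13061 = -10135717/613867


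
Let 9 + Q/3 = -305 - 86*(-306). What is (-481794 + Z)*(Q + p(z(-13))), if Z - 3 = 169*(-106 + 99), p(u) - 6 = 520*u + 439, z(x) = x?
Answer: -34624889034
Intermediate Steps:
Q = 78006 (Q = -27 + 3*(-305 - 86*(-306)) = -27 + 3*(-305 + 26316) = -27 + 3*26011 = -27 + 78033 = 78006)
p(u) = 445 + 520*u (p(u) = 6 + (520*u + 439) = 6 + (439 + 520*u) = 445 + 520*u)
Z = -1180 (Z = 3 + 169*(-106 + 99) = 3 + 169*(-7) = 3 - 1183 = -1180)
(-481794 + Z)*(Q + p(z(-13))) = (-481794 - 1180)*(78006 + (445 + 520*(-13))) = -482974*(78006 + (445 - 6760)) = -482974*(78006 - 6315) = -482974*71691 = -34624889034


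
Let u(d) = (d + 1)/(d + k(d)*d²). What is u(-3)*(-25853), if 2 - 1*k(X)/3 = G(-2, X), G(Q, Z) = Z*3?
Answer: 25853/147 ≈ 175.87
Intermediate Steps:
G(Q, Z) = 3*Z
k(X) = 6 - 9*X
u(d) = (1 + d)/(d + d²*(6 - 9*d)) (u(d) = (d + 1)/(d + (6 - 9*d)*d²) = (1 + d)/(d + d²*(6 - 9*d)))
u(-3)*(-25853) = ((-1 - 1*(-3))/((-3)*(-1 + 3*(-3)*(-2 + 3*(-3)))))*(-25853) = -(-1 + 3)/(3*(-1 + 3*(-3)*(-2 - 9)))*(-25853) = -⅓*2/(-1 + 3*(-3)*(-11))*(-25853) = -⅓*2/(-1 + 99)*(-25853) = -⅓*2/98*(-25853) = -⅓*1/98*2*(-25853) = -1/147*(-25853) = 25853/147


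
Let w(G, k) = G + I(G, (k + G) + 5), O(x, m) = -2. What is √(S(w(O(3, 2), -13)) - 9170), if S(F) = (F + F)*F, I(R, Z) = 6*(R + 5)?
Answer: 3*I*√962 ≈ 93.048*I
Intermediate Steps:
I(R, Z) = 30 + 6*R (I(R, Z) = 6*(5 + R) = 30 + 6*R)
w(G, k) = 30 + 7*G (w(G, k) = G + (30 + 6*G) = 30 + 7*G)
S(F) = 2*F² (S(F) = (2*F)*F = 2*F²)
√(S(w(O(3, 2), -13)) - 9170) = √(2*(30 + 7*(-2))² - 9170) = √(2*(30 - 14)² - 9170) = √(2*16² - 9170) = √(2*256 - 9170) = √(512 - 9170) = √(-8658) = 3*I*√962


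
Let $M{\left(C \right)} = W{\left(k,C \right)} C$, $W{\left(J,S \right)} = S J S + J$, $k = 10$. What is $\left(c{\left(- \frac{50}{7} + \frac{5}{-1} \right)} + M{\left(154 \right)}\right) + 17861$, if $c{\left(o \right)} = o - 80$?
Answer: $\frac{255793642}{7} \approx 3.6542 \cdot 10^{7}$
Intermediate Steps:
$c{\left(o \right)} = -80 + o$
$W{\left(J,S \right)} = J + J S^{2}$ ($W{\left(J,S \right)} = J S S + J = J S^{2} + J = J + J S^{2}$)
$M{\left(C \right)} = C \left(10 + 10 C^{2}\right)$ ($M{\left(C \right)} = 10 \left(1 + C^{2}\right) C = \left(10 + 10 C^{2}\right) C = C \left(10 + 10 C^{2}\right)$)
$\left(c{\left(- \frac{50}{7} + \frac{5}{-1} \right)} + M{\left(154 \right)}\right) + 17861 = \left(\left(-80 + \left(- \frac{50}{7} + \frac{5}{-1}\right)\right) + 10 \cdot 154 \left(1 + 154^{2}\right)\right) + 17861 = \left(\left(-80 + \left(\left(-50\right) \frac{1}{7} + 5 \left(-1\right)\right)\right) + 10 \cdot 154 \left(1 + 23716\right)\right) + 17861 = \left(\left(-80 - \frac{85}{7}\right) + 10 \cdot 154 \cdot 23717\right) + 17861 = \left(\left(-80 - \frac{85}{7}\right) + 36524180\right) + 17861 = \left(- \frac{645}{7} + 36524180\right) + 17861 = \frac{255668615}{7} + 17861 = \frac{255793642}{7}$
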